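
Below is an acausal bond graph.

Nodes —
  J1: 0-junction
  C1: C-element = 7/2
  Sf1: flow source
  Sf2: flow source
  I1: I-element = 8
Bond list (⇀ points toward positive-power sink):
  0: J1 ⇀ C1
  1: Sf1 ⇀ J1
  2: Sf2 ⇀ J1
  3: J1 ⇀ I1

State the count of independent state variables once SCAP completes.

2  (C1, I1 all integral)

#1 stroke at Sf1  (Sf1: flow source, stroke at near end)
#2 stroke at Sf2  (Sf2: flow source, stroke at near end)
#0 stroke at J1  (prefer integral on C1)
#3 stroke at I1  (0-jn J1 has e-setter on 0)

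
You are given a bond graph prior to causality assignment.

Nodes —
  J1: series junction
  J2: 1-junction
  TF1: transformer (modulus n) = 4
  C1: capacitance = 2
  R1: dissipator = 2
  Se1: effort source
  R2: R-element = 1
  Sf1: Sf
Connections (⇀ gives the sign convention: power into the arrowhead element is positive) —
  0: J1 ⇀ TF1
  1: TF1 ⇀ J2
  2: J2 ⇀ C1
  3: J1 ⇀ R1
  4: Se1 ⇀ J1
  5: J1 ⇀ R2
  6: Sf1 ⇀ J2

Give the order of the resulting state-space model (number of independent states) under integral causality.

1  (C1 all integral)

β4 stroke→J1  (Se1 (Se) sets effort on bond)
β6 stroke→Sf1  (source Sf1 imposes f)
β1 stroke→J2  (1-jn J2 has f-setter on 6)
β2 stroke→J2  (common-f at J2 fixed by 6)
β0 stroke→TF1  (through TF1, causality passes straight; one stroke at TF1)
β3 stroke→J1  (common-f at J1 fixed by 0)
β5 stroke→J1  (J1 flow already set via bond 0)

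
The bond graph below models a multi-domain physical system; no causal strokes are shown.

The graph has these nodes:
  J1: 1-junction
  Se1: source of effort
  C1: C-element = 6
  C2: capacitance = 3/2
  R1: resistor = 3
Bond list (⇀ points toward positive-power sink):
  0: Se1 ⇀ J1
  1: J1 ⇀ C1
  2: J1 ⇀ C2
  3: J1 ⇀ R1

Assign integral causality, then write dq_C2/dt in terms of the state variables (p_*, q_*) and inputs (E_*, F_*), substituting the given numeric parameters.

dq_C2/dt = E_Se1/3 - q_C1/18 - 2*q_C2/9

#0 stroke→J1  (Se1 (Se) sets effort on bond)
#1 stroke→J1  (prefer integral on C1)
#2 stroke→J1  (C2 integral (e out))
#3 stroke→R1  (closing 1-jn rule on J1)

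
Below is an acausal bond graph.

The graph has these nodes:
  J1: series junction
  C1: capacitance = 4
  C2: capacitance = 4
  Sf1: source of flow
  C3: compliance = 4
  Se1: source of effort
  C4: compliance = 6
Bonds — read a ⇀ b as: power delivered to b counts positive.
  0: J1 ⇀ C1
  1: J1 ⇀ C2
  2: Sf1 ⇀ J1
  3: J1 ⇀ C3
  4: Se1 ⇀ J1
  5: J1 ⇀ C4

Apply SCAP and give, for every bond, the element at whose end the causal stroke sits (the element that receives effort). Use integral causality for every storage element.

b2 |Sf1  (Sf1: flow source, stroke at near end)
b4 |J1  (Se1: effort source, stroke at far end)
b0 |J1  (common-f at J1 fixed by 2)
b1 |J1  (J1 flow already set via bond 2)
b3 |J1  (J1: bond 2 brought flow, rest push out)
b5 |J1  (J1: bond 2 brought flow, rest push out)

b0 stroke→J1
b1 stroke→J1
b2 stroke→Sf1
b3 stroke→J1
b4 stroke→J1
b5 stroke→J1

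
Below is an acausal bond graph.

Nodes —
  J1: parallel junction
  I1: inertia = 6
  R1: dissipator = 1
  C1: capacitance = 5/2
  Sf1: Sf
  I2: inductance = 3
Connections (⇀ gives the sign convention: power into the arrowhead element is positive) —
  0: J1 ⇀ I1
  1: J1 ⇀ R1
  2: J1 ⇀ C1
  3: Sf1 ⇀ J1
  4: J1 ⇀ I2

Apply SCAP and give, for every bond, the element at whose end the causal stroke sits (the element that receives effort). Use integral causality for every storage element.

b0 stroke at I1
b1 stroke at R1
b2 stroke at J1
b3 stroke at Sf1
b4 stroke at I2

bond 3 stroke at Sf1  (Sf1 fixes flow; stroke at Sf1)
bond 0 stroke at I1  (I1 integral (f out))
bond 2 stroke at J1  (C1 outputs effort q/C1)
bond 1 stroke at R1  (J1: bond 2 brought effort, rest push out)
bond 4 stroke at I2  (J1 effort already set via bond 2)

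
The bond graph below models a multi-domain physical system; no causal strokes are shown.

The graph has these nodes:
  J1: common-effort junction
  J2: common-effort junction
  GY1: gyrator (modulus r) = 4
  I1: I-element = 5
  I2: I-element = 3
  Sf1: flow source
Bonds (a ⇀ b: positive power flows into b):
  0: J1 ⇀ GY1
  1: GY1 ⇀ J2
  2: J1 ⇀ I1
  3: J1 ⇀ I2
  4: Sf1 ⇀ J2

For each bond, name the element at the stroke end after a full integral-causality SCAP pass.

β0 →J1
β1 →J2
β2 →I1
β3 →I2
β4 →Sf1

bond 4 stroke at Sf1  (Sf1: flow source, stroke at near end)
bond 1 stroke at J2  (J2: last free bond brings effort in)
bond 0 stroke at J1  (GY1: gyrator matches bond 1)
bond 2 stroke at I1  (J1: bond 0 brought effort, rest push out)
bond 3 stroke at I2  (0-jn J1 has e-setter on 0)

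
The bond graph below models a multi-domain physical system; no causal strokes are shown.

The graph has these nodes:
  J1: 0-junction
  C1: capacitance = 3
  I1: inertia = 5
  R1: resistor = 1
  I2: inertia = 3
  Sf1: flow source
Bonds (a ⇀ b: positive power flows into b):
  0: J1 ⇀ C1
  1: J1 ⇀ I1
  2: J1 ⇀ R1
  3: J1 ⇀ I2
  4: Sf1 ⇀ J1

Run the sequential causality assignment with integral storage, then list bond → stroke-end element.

bond 4 stroke→Sf1  (source Sf1 imposes f)
bond 0 stroke→J1  (prefer integral on C1)
bond 1 stroke→I1  (J1: bond 0 brought effort, rest push out)
bond 2 stroke→R1  (0-jn J1 has e-setter on 0)
bond 3 stroke→I2  (0-jn J1 has e-setter on 0)

b0 stroke→J1
b1 stroke→I1
b2 stroke→R1
b3 stroke→I2
b4 stroke→Sf1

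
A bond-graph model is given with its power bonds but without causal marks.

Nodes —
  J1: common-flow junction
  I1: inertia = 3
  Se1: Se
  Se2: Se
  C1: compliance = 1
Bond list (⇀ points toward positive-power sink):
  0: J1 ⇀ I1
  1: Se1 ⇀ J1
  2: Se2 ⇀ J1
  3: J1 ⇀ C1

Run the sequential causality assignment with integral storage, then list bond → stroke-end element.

β1 →J1  (Se1 (Se) sets effort on bond)
β2 →J1  (Se2: effort source, stroke at far end)
β0 →I1  (I1 outputs flow p/I1)
β3 →J1  (J1: bond 0 brought flow, rest push out)

bond 0 stroke at I1
bond 1 stroke at J1
bond 2 stroke at J1
bond 3 stroke at J1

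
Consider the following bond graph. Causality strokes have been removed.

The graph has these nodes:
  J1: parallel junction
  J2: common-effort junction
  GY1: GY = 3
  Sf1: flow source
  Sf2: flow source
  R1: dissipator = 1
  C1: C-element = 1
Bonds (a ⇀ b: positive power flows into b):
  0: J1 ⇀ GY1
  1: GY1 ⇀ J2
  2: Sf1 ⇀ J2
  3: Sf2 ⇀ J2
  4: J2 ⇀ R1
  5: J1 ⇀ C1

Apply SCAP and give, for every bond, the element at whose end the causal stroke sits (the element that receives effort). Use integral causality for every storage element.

#0 →GY1
#1 →GY1
#2 →Sf1
#3 →Sf2
#4 →J2
#5 →J1

β2 |Sf1  (Sf1: flow source, stroke at near end)
β3 |Sf2  (Sf2 (Sf) sets flow on bond)
β5 |J1  (prefer integral on C1)
β0 |GY1  (J1: bond 5 brought effort, rest push out)
β1 |GY1  (GY1: gyrator matches bond 0)
β4 |J2  (J2: last free bond brings effort in)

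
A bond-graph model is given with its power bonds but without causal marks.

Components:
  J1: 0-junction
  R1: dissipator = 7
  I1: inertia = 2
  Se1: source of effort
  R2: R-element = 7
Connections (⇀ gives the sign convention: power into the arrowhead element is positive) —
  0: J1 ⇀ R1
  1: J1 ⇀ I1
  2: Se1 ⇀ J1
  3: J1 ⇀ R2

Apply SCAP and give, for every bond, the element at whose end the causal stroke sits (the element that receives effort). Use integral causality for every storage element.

b2 stroke→J1  (source Se1 imposes e)
b0 stroke→R1  (0-jn J1 has e-setter on 2)
b1 stroke→I1  (0-jn J1 has e-setter on 2)
b3 stroke→R2  (common-e at J1 fixed by 2)

β0 stroke→R1
β1 stroke→I1
β2 stroke→J1
β3 stroke→R2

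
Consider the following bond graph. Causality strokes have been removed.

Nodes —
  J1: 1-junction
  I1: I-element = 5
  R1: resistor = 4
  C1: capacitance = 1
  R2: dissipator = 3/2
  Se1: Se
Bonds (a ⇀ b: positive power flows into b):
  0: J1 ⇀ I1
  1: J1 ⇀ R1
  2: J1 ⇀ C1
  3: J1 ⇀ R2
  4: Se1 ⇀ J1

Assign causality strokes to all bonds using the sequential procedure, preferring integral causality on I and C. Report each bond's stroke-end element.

#0 |I1
#1 |J1
#2 |J1
#3 |J1
#4 |J1

β4 →J1  (source Se1 imposes e)
β0 →I1  (prefer integral on I1)
β1 →J1  (common-f at J1 fixed by 0)
β2 →J1  (common-f at J1 fixed by 0)
β3 →J1  (J1: bond 0 brought flow, rest push out)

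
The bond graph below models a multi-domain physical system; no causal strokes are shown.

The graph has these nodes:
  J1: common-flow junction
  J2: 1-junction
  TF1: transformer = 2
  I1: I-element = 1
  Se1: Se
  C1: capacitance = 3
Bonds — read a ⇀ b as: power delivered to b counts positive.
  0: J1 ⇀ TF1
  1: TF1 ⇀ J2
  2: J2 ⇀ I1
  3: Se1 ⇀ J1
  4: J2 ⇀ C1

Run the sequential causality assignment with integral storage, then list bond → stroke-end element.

bond 3 |J1  (Se1 (Se) sets effort on bond)
bond 0 |TF1  (only one flow-in slot at J1)
bond 1 |J2  (through TF1, causality passes straight; one stroke at TF1)
bond 2 |I1  (I1: I, integral causality)
bond 4 |J2  (1-jn J2 has f-setter on 2)

bond 0 →TF1
bond 1 →J2
bond 2 →I1
bond 3 →J1
bond 4 →J2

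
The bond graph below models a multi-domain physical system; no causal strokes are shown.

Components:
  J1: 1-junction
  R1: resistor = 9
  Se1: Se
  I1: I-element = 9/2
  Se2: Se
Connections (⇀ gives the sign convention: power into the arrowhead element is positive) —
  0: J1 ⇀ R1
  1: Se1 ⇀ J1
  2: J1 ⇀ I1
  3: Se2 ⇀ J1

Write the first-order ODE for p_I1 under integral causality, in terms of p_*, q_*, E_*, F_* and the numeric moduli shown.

dp_I1/dt = E_Se1 + E_Se2 - 2*p_I1

β1 →J1  (source Se1 imposes e)
β3 →J1  (Se2 fixes effort; stroke away)
β2 →I1  (I1: I, integral causality)
β0 →J1  (common-f at J1 fixed by 2)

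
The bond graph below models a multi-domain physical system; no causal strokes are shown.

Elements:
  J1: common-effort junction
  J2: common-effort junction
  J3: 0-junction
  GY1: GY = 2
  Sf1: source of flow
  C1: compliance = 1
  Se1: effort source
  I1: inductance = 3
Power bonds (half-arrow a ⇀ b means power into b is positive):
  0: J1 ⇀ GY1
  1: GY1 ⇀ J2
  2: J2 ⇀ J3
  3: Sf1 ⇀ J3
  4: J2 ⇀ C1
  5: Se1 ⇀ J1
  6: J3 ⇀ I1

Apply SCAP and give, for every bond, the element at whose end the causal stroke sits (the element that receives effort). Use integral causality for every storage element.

#3 stroke at Sf1  (source Sf1 imposes f)
#5 stroke at J1  (Se1 (Se) sets effort on bond)
#0 stroke at GY1  (common-e at J1 fixed by 5)
#1 stroke at GY1  (GY1: gyrator matches bond 0)
#4 stroke at J2  (C1: C, integral causality)
#2 stroke at J3  (J2: bond 4 brought effort, rest push out)
#6 stroke at I1  (J3: bond 2 brought effort, rest push out)

bond 0 stroke at GY1
bond 1 stroke at GY1
bond 2 stroke at J3
bond 3 stroke at Sf1
bond 4 stroke at J2
bond 5 stroke at J1
bond 6 stroke at I1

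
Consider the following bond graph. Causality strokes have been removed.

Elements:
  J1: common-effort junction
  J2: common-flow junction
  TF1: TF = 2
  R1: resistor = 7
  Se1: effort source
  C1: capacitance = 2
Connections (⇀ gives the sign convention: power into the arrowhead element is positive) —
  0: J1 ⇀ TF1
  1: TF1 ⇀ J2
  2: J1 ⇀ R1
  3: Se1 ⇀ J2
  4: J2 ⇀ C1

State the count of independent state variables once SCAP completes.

1  (C1 all integral)

b3 stroke→J2  (Se1 fixes effort; stroke away)
b4 stroke→J2  (prefer integral on C1)
b1 stroke→TF1  (only one flow-in slot at J2)
b0 stroke→J1  (TF1: transformer flips bond 1)
b2 stroke→R1  (0-jn J1 has e-setter on 0)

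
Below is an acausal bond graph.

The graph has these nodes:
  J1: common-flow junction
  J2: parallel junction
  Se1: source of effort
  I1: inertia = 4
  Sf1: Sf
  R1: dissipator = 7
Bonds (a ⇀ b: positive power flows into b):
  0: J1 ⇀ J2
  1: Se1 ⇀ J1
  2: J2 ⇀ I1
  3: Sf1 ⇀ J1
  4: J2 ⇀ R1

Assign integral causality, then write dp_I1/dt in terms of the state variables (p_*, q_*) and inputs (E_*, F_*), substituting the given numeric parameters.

#1 |J1  (Se1 fixes effort; stroke away)
#3 |Sf1  (Sf1 (Sf) sets flow on bond)
#0 |J1  (1-jn J1 has f-setter on 3)
#2 |I1  (I1 integral (f out))
#4 |J2  (only one effort-in slot at J2)

dp_I1/dt = 7*F_Sf1 - 7*p_I1/4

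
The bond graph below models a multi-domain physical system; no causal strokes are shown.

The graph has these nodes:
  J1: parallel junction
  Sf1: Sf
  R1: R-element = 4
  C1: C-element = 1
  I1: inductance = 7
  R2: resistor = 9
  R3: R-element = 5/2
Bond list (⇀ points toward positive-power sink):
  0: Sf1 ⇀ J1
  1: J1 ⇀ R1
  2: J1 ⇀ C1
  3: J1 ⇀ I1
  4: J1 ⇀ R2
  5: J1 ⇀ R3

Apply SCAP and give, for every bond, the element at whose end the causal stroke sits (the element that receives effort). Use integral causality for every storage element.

#0 →Sf1
#1 →R1
#2 →J1
#3 →I1
#4 →R2
#5 →R3

b0 →Sf1  (Sf1: flow source, stroke at near end)
b2 →J1  (C1: C, integral causality)
b1 →R1  (J1 effort already set via bond 2)
b3 →I1  (J1: bond 2 brought effort, rest push out)
b4 →R2  (J1 effort already set via bond 2)
b5 →R3  (common-e at J1 fixed by 2)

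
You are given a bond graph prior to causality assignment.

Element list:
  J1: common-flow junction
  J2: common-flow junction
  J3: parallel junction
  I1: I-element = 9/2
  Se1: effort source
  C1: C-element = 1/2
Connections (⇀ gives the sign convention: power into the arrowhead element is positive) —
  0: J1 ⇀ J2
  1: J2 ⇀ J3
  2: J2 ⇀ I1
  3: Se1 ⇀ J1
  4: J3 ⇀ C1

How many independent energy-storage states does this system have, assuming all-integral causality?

β3 stroke at J1  (source Se1 imposes e)
β0 stroke at J2  (only one flow-in slot at J1)
β2 stroke at I1  (I1 outputs flow p/I1)
β1 stroke at J2  (J2 flow already set via bond 2)
β4 stroke at J3  (closing 0-jn rule on J3)

2  (C1, I1 all integral)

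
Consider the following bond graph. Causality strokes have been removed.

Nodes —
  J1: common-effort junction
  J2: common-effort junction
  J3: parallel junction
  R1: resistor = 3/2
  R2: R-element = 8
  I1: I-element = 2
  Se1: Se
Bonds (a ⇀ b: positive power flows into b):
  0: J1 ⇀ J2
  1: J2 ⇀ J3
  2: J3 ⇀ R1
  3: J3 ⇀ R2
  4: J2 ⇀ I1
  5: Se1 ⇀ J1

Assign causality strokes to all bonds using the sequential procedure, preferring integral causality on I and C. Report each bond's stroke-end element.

#5 stroke→J1  (Se1 fixes effort; stroke away)
#0 stroke→J2  (J1: bond 5 brought effort, rest push out)
#1 stroke→J3  (common-e at J2 fixed by 0)
#4 stroke→I1  (J2: bond 0 brought effort, rest push out)
#2 stroke→R1  (J3: bond 1 brought effort, rest push out)
#3 stroke→R2  (0-jn J3 has e-setter on 1)

β0 stroke at J2
β1 stroke at J3
β2 stroke at R1
β3 stroke at R2
β4 stroke at I1
β5 stroke at J1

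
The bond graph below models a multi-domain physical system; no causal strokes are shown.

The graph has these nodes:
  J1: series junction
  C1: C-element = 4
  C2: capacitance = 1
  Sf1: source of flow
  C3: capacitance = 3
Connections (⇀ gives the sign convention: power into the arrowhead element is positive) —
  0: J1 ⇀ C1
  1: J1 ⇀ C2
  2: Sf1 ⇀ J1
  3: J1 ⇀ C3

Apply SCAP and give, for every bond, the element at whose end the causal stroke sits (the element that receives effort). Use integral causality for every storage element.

bond 0 stroke→J1
bond 1 stroke→J1
bond 2 stroke→Sf1
bond 3 stroke→J1

β2 stroke at Sf1  (source Sf1 imposes f)
β0 stroke at J1  (J1 flow already set via bond 2)
β1 stroke at J1  (common-f at J1 fixed by 2)
β3 stroke at J1  (J1: bond 2 brought flow, rest push out)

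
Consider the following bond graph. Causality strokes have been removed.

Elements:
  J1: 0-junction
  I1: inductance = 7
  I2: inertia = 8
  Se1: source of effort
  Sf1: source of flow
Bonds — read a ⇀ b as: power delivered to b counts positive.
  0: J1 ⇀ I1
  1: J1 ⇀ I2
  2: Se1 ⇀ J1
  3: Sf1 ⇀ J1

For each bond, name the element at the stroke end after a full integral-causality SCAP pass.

b0 stroke at I1
b1 stroke at I2
b2 stroke at J1
b3 stroke at Sf1

β2 →J1  (source Se1 imposes e)
β3 →Sf1  (Sf1 fixes flow; stroke at Sf1)
β0 →I1  (J1 effort already set via bond 2)
β1 →I2  (J1: bond 2 brought effort, rest push out)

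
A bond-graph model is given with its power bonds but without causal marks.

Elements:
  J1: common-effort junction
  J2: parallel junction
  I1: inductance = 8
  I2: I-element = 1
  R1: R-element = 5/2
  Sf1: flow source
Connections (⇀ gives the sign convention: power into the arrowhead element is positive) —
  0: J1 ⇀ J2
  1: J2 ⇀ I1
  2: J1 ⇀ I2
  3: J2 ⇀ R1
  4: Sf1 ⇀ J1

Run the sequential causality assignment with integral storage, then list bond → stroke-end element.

b0 →J1
b1 →I1
b2 →I2
b3 →J2
b4 →Sf1

b4 →Sf1  (source Sf1 imposes f)
b1 →I1  (I1: I, integral causality)
b2 →I2  (I2 outputs flow p/I2)
b0 →J1  (J1: last free bond brings effort in)
b3 →J2  (J2: last free bond brings effort in)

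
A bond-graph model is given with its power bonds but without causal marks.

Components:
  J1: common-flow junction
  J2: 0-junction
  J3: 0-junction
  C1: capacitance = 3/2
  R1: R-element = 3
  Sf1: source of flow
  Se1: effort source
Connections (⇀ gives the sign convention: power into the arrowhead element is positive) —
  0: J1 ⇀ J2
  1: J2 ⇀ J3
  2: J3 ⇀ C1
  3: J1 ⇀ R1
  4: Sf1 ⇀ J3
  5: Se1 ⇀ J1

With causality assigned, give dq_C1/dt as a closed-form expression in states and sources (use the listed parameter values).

dq_C1/dt = E_Se1/3 + F_Sf1 - 2*q_C1/9

#4 stroke→Sf1  (Sf1 fixes flow; stroke at Sf1)
#5 stroke→J1  (Se1 (Se) sets effort on bond)
#2 stroke→J3  (prefer integral on C1)
#1 stroke→J2  (J3 effort already set via bond 2)
#0 stroke→J1  (J2: bond 1 brought effort, rest push out)
#3 stroke→R1  (only one flow-in slot at J1)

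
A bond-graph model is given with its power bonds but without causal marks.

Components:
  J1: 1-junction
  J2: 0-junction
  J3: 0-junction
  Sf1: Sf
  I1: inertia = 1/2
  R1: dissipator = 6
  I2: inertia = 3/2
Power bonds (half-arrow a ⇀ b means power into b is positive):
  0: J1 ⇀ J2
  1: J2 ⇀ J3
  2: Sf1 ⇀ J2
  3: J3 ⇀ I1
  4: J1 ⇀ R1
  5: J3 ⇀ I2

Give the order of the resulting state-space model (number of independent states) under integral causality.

bond 2 stroke→Sf1  (Sf1 fixes flow; stroke at Sf1)
bond 3 stroke→I1  (I1 integral (f out))
bond 5 stroke→I2  (I2 outputs flow p/I2)
bond 1 stroke→J3  (closing 0-jn rule on J3)
bond 0 stroke→J2  (closing 0-jn rule on J2)
bond 4 stroke→J1  (1-jn J1 has f-setter on 0)

2  (I1, I2 all integral)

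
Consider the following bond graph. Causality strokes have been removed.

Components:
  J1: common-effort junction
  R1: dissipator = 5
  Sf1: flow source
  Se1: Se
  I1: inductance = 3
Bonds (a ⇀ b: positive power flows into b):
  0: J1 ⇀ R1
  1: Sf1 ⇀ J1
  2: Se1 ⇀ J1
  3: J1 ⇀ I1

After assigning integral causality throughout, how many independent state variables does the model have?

bond 1 stroke at Sf1  (Sf1 fixes flow; stroke at Sf1)
bond 2 stroke at J1  (Se1 fixes effort; stroke away)
bond 0 stroke at R1  (0-jn J1 has e-setter on 2)
bond 3 stroke at I1  (J1 effort already set via bond 2)

1  (I1 all integral)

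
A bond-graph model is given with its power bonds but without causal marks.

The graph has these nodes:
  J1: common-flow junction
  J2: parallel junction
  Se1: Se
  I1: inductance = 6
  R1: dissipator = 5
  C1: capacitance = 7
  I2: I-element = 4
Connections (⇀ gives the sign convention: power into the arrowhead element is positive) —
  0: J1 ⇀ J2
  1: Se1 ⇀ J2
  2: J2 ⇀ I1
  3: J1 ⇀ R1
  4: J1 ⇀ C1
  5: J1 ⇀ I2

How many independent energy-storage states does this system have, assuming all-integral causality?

3  (C1, I1, I2 all integral)

#1 stroke→J2  (Se1 fixes effort; stroke away)
#0 stroke→J1  (J2: bond 1 brought effort, rest push out)
#2 stroke→I1  (0-jn J2 has e-setter on 1)
#4 stroke→J1  (C1: C, integral causality)
#5 stroke→I2  (I2 integral (f out))
#3 stroke→J1  (J1 flow already set via bond 5)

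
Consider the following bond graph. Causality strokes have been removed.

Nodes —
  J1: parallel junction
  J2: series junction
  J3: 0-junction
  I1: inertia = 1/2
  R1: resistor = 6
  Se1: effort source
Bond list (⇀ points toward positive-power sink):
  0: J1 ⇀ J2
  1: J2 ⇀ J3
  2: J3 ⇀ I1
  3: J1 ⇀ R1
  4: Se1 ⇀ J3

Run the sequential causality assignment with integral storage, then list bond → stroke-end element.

bond 0 |J1
bond 1 |J2
bond 2 |I1
bond 3 |R1
bond 4 |J3

#4 |J3  (Se1: effort source, stroke at far end)
#1 |J2  (common-e at J3 fixed by 4)
#2 |I1  (0-jn J3 has e-setter on 4)
#0 |J1  (closing 1-jn rule on J2)
#3 |R1  (0-jn J1 has e-setter on 0)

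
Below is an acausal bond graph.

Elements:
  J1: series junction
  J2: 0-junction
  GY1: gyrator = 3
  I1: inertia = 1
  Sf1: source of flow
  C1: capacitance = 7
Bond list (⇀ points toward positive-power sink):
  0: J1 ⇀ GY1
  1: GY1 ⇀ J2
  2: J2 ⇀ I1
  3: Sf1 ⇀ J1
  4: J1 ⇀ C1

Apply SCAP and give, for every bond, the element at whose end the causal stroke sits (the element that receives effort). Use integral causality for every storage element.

bond 3 stroke at Sf1  (Sf1 fixes flow; stroke at Sf1)
bond 0 stroke at J1  (J1 flow already set via bond 3)
bond 4 stroke at J1  (common-f at J1 fixed by 3)
bond 1 stroke at J2  (GY GY1: same side as bond 0)
bond 2 stroke at I1  (J2: bond 1 brought effort, rest push out)

b0 stroke→J1
b1 stroke→J2
b2 stroke→I1
b3 stroke→Sf1
b4 stroke→J1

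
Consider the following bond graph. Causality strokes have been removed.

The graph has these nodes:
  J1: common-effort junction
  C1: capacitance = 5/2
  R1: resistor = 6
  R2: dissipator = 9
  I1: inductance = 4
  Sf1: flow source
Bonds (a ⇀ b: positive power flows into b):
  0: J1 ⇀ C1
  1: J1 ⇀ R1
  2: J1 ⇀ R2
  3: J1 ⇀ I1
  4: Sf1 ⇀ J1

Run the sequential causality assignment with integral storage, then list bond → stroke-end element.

bond 4 stroke→Sf1  (Sf1 (Sf) sets flow on bond)
bond 0 stroke→J1  (C1 outputs effort q/C1)
bond 1 stroke→R1  (J1: bond 0 brought effort, rest push out)
bond 2 stroke→R2  (J1 effort already set via bond 0)
bond 3 stroke→I1  (common-e at J1 fixed by 0)

bond 0 stroke→J1
bond 1 stroke→R1
bond 2 stroke→R2
bond 3 stroke→I1
bond 4 stroke→Sf1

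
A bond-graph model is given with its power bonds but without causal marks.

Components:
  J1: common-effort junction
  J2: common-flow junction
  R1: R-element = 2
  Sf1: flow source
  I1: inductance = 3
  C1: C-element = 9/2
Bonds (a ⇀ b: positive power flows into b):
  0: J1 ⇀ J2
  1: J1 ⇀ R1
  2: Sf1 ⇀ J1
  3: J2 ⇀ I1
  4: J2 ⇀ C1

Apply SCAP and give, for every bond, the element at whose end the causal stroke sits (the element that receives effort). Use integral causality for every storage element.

#2 stroke at Sf1  (Sf1 fixes flow; stroke at Sf1)
#3 stroke at I1  (I1: I, integral causality)
#0 stroke at J2  (J2: bond 3 brought flow, rest push out)
#4 stroke at J2  (1-jn J2 has f-setter on 3)
#1 stroke at J1  (closing 0-jn rule on J1)

b0 →J2
b1 →J1
b2 →Sf1
b3 →I1
b4 →J2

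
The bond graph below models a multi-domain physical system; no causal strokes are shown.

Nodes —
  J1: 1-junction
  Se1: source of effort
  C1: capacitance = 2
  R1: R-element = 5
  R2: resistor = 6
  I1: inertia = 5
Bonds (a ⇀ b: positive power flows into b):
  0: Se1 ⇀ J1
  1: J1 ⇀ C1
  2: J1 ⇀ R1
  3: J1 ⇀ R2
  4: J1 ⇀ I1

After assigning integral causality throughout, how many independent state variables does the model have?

2  (C1, I1 all integral)

β0 stroke at J1  (source Se1 imposes e)
β1 stroke at J1  (C1 outputs effort q/C1)
β4 stroke at I1  (I1 integral (f out))
β2 stroke at J1  (J1 flow already set via bond 4)
β3 stroke at J1  (common-f at J1 fixed by 4)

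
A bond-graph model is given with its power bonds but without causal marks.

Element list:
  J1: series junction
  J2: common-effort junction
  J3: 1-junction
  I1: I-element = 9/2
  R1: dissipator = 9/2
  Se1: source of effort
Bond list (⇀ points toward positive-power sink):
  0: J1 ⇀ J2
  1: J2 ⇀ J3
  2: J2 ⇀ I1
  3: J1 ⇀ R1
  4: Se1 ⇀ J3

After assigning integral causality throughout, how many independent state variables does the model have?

bond 4 |J3  (source Se1 imposes e)
bond 1 |J2  (only one flow-in slot at J3)
bond 0 |J1  (J2 effort already set via bond 1)
bond 2 |I1  (J2: bond 1 brought effort, rest push out)
bond 3 |R1  (closing 1-jn rule on J1)

1  (I1 all integral)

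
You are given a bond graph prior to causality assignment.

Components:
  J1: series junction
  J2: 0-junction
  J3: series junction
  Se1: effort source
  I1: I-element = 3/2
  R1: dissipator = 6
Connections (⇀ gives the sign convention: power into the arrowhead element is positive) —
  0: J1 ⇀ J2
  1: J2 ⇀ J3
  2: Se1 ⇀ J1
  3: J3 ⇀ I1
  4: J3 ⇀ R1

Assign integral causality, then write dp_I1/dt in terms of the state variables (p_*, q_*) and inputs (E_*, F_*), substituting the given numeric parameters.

#2 stroke→J1  (Se1 fixes effort; stroke away)
#0 stroke→J2  (only one flow-in slot at J1)
#1 stroke→J3  (J2: bond 0 brought effort, rest push out)
#3 stroke→I1  (I1: I, integral causality)
#4 stroke→J3  (J3 flow already set via bond 3)

dp_I1/dt = E_Se1 - 4*p_I1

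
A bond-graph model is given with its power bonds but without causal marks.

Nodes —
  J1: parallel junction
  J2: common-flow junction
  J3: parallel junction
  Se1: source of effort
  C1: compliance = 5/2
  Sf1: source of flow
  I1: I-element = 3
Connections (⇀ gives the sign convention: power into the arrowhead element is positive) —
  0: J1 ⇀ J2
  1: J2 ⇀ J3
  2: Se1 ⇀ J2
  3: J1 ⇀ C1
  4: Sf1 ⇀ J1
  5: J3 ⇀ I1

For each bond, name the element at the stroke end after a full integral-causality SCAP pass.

#2 stroke at J2  (Se1 fixes effort; stroke away)
#4 stroke at Sf1  (Sf1 fixes flow; stroke at Sf1)
#3 stroke at J1  (C1 integral (e out))
#0 stroke at J2  (J1 effort already set via bond 3)
#1 stroke at J3  (J2 needs exactly one f-in)
#5 stroke at I1  (common-e at J3 fixed by 1)

bond 0 |J2
bond 1 |J3
bond 2 |J2
bond 3 |J1
bond 4 |Sf1
bond 5 |I1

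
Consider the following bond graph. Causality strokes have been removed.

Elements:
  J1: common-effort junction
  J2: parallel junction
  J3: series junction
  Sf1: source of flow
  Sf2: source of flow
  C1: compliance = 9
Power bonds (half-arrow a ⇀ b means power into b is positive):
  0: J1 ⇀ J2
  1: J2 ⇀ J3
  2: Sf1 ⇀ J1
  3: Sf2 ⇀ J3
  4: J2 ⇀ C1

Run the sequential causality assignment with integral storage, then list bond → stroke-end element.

b2 →Sf1  (Sf1: flow source, stroke at near end)
b3 →Sf2  (Sf2 (Sf) sets flow on bond)
b0 →J1  (J1: last free bond brings effort in)
b1 →J3  (J3 flow already set via bond 3)
b4 →J2  (only one effort-in slot at J2)

bond 0 |J1
bond 1 |J3
bond 2 |Sf1
bond 3 |Sf2
bond 4 |J2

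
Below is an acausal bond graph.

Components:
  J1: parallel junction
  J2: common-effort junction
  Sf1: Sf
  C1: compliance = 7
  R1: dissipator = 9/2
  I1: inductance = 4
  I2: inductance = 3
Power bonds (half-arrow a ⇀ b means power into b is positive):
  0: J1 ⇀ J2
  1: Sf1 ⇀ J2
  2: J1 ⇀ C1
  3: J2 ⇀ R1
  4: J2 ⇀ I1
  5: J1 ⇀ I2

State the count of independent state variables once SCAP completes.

3  (C1, I1, I2 all integral)

β1 stroke→Sf1  (Sf1: flow source, stroke at near end)
β2 stroke→J1  (C1: C, integral causality)
β0 stroke→J2  (common-e at J1 fixed by 2)
β5 stroke→I2  (0-jn J1 has e-setter on 2)
β3 stroke→R1  (common-e at J2 fixed by 0)
β4 stroke→I1  (common-e at J2 fixed by 0)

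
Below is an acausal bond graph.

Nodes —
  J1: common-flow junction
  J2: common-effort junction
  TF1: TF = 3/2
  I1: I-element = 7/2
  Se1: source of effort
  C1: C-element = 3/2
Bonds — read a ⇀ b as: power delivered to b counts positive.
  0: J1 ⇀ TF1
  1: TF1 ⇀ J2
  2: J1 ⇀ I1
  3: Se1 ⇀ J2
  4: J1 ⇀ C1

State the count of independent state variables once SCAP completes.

2  (C1, I1 all integral)

β3 stroke at J2  (source Se1 imposes e)
β1 stroke at TF1  (J2: bond 3 brought effort, rest push out)
β0 stroke at J1  (TF1: transformer flips bond 1)
β2 stroke at I1  (I1: I, integral causality)
β4 stroke at J1  (1-jn J1 has f-setter on 2)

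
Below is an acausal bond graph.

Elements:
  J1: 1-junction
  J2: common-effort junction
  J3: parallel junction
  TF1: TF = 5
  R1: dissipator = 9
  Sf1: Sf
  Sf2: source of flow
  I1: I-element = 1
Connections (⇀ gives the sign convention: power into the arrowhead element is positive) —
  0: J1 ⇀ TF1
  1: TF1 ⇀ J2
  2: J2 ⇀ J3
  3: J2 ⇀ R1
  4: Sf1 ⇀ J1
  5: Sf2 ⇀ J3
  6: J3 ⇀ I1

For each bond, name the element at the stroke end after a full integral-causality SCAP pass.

#4 stroke at Sf1  (Sf1: flow source, stroke at near end)
#5 stroke at Sf2  (Sf2: flow source, stroke at near end)
#0 stroke at J1  (common-f at J1 fixed by 4)
#1 stroke at TF1  (TF1 one-in-one-out from 0)
#6 stroke at I1  (I1 integral (f out))
#2 stroke at J3  (closing 0-jn rule on J3)
#3 stroke at J2  (closing 0-jn rule on J2)

bond 0 →J1
bond 1 →TF1
bond 2 →J3
bond 3 →J2
bond 4 →Sf1
bond 5 →Sf2
bond 6 →I1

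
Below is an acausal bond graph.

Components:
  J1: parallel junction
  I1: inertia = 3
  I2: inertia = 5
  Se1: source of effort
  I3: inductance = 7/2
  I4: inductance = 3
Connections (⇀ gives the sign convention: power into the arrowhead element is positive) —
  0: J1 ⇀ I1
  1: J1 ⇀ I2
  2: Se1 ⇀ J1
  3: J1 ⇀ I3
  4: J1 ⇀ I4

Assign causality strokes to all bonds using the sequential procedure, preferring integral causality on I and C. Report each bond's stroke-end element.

bond 2 stroke→J1  (Se1 (Se) sets effort on bond)
bond 0 stroke→I1  (J1: bond 2 brought effort, rest push out)
bond 1 stroke→I2  (common-e at J1 fixed by 2)
bond 3 stroke→I3  (J1: bond 2 brought effort, rest push out)
bond 4 stroke→I4  (common-e at J1 fixed by 2)

bond 0 |I1
bond 1 |I2
bond 2 |J1
bond 3 |I3
bond 4 |I4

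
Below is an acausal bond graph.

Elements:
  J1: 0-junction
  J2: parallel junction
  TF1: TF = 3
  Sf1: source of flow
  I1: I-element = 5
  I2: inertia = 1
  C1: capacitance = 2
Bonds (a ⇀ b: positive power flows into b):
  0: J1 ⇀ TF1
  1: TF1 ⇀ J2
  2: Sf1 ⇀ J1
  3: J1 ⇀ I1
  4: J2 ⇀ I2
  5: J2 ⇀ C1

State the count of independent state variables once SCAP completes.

3  (C1, I1, I2 all integral)

b2 stroke→Sf1  (Sf1 fixes flow; stroke at Sf1)
b3 stroke→I1  (I1 integral (f out))
b0 stroke→J1  (J1: last free bond brings effort in)
b1 stroke→TF1  (TF TF1: opposite of bond 0)
b4 stroke→I2  (I2: I, integral causality)
b5 stroke→J2  (closing 0-jn rule on J2)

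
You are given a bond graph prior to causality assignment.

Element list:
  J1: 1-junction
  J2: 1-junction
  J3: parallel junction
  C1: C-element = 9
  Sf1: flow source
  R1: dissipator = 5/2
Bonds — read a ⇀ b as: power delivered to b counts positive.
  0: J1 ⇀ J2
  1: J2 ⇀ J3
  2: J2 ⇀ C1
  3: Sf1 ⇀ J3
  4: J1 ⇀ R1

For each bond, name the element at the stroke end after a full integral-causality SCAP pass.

bond 0 |J2
bond 1 |J3
bond 2 |J2
bond 3 |Sf1
bond 4 |J1

b3 stroke→Sf1  (source Sf1 imposes f)
b1 stroke→J3  (J3 needs exactly one e-in)
b0 stroke→J2  (common-f at J2 fixed by 1)
b2 stroke→J2  (1-jn J2 has f-setter on 1)
b4 stroke→J1  (J1 flow already set via bond 0)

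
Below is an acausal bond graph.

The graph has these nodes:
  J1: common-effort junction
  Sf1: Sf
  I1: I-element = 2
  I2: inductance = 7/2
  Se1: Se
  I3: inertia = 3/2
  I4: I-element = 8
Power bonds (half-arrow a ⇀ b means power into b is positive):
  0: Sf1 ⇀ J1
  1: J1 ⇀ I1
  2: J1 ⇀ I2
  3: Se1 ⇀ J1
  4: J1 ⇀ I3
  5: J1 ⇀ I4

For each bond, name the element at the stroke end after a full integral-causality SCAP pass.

β0 stroke→Sf1
β1 stroke→I1
β2 stroke→I2
β3 stroke→J1
β4 stroke→I3
β5 stroke→I4

b0 →Sf1  (Sf1: flow source, stroke at near end)
b3 →J1  (Se1 (Se) sets effort on bond)
b1 →I1  (0-jn J1 has e-setter on 3)
b2 →I2  (J1 effort already set via bond 3)
b4 →I3  (J1 effort already set via bond 3)
b5 →I4  (J1: bond 3 brought effort, rest push out)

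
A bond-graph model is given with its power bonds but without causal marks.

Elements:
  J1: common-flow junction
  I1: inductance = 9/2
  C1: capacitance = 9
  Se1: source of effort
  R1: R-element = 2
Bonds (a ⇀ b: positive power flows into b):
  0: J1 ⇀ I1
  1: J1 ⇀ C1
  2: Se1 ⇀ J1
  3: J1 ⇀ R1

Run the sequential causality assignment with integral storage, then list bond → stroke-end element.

bond 2 |J1  (Se1: effort source, stroke at far end)
bond 0 |I1  (I1: I, integral causality)
bond 1 |J1  (common-f at J1 fixed by 0)
bond 3 |J1  (J1: bond 0 brought flow, rest push out)

bond 0 stroke→I1
bond 1 stroke→J1
bond 2 stroke→J1
bond 3 stroke→J1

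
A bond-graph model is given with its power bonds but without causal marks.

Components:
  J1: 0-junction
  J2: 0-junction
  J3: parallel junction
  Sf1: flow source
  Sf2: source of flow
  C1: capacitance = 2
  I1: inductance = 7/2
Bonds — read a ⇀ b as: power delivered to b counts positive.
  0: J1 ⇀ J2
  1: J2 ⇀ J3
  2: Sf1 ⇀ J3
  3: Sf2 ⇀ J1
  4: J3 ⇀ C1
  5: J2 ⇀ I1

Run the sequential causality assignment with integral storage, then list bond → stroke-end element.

b2 stroke→Sf1  (Sf1: flow source, stroke at near end)
b3 stroke→Sf2  (Sf2 fixes flow; stroke at Sf2)
b0 stroke→J1  (J1: last free bond brings effort in)
b4 stroke→J3  (C1 integral (e out))
b1 stroke→J2  (J3 effort already set via bond 4)
b5 stroke→I1  (common-e at J2 fixed by 1)

bond 0 →J1
bond 1 →J2
bond 2 →Sf1
bond 3 →Sf2
bond 4 →J3
bond 5 →I1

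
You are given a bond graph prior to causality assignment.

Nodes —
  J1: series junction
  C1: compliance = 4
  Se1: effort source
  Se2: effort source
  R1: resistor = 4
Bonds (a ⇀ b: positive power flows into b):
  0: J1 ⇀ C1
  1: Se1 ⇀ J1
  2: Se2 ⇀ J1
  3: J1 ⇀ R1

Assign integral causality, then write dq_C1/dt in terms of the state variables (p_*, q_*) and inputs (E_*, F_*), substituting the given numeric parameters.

dq_C1/dt = E_Se1/4 + E_Se2/4 - q_C1/16

b1 stroke→J1  (source Se1 imposes e)
b2 stroke→J1  (source Se2 imposes e)
b0 stroke→J1  (C1 outputs effort q/C1)
b3 stroke→R1  (J1 needs exactly one f-in)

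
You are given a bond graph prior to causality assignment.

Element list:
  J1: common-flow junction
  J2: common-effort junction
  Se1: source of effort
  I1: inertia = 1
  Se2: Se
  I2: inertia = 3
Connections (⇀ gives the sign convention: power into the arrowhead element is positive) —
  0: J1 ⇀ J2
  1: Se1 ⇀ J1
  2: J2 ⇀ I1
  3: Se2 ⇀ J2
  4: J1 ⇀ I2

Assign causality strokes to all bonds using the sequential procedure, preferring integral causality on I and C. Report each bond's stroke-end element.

bond 0 stroke at J1
bond 1 stroke at J1
bond 2 stroke at I1
bond 3 stroke at J2
bond 4 stroke at I2

b1 stroke at J1  (source Se1 imposes e)
b3 stroke at J2  (source Se2 imposes e)
b0 stroke at J1  (common-e at J2 fixed by 3)
b2 stroke at I1  (J2 effort already set via bond 3)
b4 stroke at I2  (closing 1-jn rule on J1)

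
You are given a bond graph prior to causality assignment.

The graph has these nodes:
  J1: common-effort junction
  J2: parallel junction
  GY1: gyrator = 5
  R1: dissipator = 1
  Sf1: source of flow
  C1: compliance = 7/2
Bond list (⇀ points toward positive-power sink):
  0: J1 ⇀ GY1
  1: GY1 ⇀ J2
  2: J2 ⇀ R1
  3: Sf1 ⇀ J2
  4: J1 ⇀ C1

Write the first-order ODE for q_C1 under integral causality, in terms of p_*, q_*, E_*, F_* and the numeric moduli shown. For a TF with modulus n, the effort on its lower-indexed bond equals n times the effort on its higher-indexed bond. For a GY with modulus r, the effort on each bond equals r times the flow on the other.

dq_C1/dt = -F_Sf1/5 - 2*q_C1/175

β3 →Sf1  (source Sf1 imposes f)
β4 →J1  (C1 integral (e out))
β0 →GY1  (0-jn J1 has e-setter on 4)
β1 →GY1  (GY1 both-in/both-out from 0)
β2 →J2  (closing 0-jn rule on J2)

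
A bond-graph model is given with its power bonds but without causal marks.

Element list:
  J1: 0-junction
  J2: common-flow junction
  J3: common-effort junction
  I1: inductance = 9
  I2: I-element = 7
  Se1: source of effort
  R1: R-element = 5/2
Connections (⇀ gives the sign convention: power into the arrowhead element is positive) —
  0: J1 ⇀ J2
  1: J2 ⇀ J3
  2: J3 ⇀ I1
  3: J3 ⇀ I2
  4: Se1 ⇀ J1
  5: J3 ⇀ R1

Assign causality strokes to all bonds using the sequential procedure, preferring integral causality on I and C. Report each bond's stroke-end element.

#4 →J1  (Se1 fixes effort; stroke away)
#0 →J2  (J1: bond 4 brought effort, rest push out)
#1 →J3  (J2 needs exactly one f-in)
#2 →I1  (0-jn J3 has e-setter on 1)
#3 →I2  (0-jn J3 has e-setter on 1)
#5 →R1  (J3: bond 1 brought effort, rest push out)

#0 stroke→J2
#1 stroke→J3
#2 stroke→I1
#3 stroke→I2
#4 stroke→J1
#5 stroke→R1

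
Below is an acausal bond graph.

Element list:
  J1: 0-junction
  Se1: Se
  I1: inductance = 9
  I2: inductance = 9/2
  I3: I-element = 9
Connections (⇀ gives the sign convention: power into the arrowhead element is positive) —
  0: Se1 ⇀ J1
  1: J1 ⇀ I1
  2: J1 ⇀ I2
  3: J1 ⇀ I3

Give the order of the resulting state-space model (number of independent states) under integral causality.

3  (I1, I2, I3 all integral)

#0 →J1  (Se1 (Se) sets effort on bond)
#1 →I1  (common-e at J1 fixed by 0)
#2 →I2  (0-jn J1 has e-setter on 0)
#3 →I3  (J1: bond 0 brought effort, rest push out)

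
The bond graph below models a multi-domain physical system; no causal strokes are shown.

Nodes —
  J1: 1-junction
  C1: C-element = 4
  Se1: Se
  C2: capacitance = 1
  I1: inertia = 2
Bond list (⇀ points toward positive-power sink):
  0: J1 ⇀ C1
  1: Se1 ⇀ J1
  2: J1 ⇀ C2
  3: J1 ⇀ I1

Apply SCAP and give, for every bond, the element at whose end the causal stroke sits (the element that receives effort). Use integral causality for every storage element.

β0 →J1
β1 →J1
β2 →J1
β3 →I1

β1 →J1  (Se1 fixes effort; stroke away)
β0 →J1  (prefer integral on C1)
β2 →J1  (C2: C, integral causality)
β3 →I1  (only one flow-in slot at J1)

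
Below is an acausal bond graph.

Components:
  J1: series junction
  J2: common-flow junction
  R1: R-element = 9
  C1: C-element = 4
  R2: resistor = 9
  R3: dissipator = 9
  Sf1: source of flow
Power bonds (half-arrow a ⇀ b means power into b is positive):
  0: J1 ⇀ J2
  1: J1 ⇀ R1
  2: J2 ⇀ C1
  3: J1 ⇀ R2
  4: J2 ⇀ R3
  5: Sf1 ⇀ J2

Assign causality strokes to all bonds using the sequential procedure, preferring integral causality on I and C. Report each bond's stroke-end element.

b5 |Sf1  (Sf1 fixes flow; stroke at Sf1)
b0 |J2  (J2 flow already set via bond 5)
b2 |J2  (1-jn J2 has f-setter on 5)
b4 |J2  (J2: bond 5 brought flow, rest push out)
b1 |J1  (J1: bond 0 brought flow, rest push out)
b3 |J1  (common-f at J1 fixed by 0)

b0 stroke at J2
b1 stroke at J1
b2 stroke at J2
b3 stroke at J1
b4 stroke at J2
b5 stroke at Sf1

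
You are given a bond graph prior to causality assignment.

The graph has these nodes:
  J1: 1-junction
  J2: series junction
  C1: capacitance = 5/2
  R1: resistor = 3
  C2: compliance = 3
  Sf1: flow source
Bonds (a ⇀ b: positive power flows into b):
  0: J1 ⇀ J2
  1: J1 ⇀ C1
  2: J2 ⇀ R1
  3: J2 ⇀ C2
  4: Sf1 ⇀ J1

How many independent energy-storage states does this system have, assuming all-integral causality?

#4 |Sf1  (source Sf1 imposes f)
#0 |J1  (J1 flow already set via bond 4)
#1 |J1  (1-jn J1 has f-setter on 4)
#2 |J2  (1-jn J2 has f-setter on 0)
#3 |J2  (common-f at J2 fixed by 0)

2  (C1, C2 all integral)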